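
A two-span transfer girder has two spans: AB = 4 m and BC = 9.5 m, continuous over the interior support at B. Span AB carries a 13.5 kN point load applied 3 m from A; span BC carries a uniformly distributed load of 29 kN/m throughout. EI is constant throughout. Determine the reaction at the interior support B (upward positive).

Release continuity at B by inserting a hinge; the redundant is the internal moment M_B. The primary structure is two simply-supported spans AB and BC.
End slopes at the hinge B, treating each span as simply supported:
  span AB: point load 13.5 at a = 3: Pab(L + a)/(6LEI) = 11.81/EI
  span BC: UDL 29: wL³/(24EI) = 1036/EI
  relative rotation θ_0 = (11.81 + 1036)/EI = 1048/EI
A unit hogging moment at B produces rotation L₁/(3EI) + L₂/(3EI) = 4.5/EI.
Compatibility: M_B·(L₁+L₂)/(3EI) = θ_0, giving M_B = 232.8 kN·m (hogging).
Span AB, ΣM about A with M_B applied at B: R_B^{AB}·4 = 40.5 + 232.8, so R_B^{AB} = 68.34 kN and R_A = 13.5 − 68.34 = -54.84 kN.
Span BC, ΣM about C: R_B^{BC}·9.5 = 1309 + 232.8, so R_B^{BC} = 162.3 kN and R_C = 275.5 − 162.3 = 113.2 kN.
R_B = 68.34 + 162.3 = 230.6 kN.

R_B = 230.6 kN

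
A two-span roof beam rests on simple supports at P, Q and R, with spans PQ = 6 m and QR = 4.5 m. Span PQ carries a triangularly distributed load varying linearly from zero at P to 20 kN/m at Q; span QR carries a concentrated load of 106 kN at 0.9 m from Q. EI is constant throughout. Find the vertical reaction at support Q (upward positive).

R_Q = 146.9 kN

Insert a hinge at Q; M_Q is the redundant, and each span becomes simply supported.
Rotations at Q on the released spans (each span's end-slope, ×1/EI):
  span PQ: triangular load, peak 20: w₀L³/(45EI) = 96/EI
  span QR: point load 106 at a = 0.9: Pab(L + b)/(6LEI) = 103/EI
  relative rotation θ_0 = (96 + 103)/EI = 199/EI
A unit hogging moment at Q produces rotation L₁/(3EI) + L₂/(3EI) = 3.5/EI.
Compatibility: M_Q·(L₁+L₂)/(3EI) = θ_0, giving M_Q = 56.87 kN·m (hogging).
Span PQ, ΣM about P with M_Q applied at Q: R_Q^{PQ}·6 = 240 + 56.87, so R_Q^{PQ} = 49.48 kN and R_P = 60 − 49.48 = 10.52 kN.
Span QR, ΣM about R: R_Q^{QR}·4.5 = 381.6 + 56.87, so R_Q^{QR} = 97.44 kN and R_R = 106 − 97.44 = 8.563 kN.
R_Q = 49.48 + 97.44 = 146.9 kN.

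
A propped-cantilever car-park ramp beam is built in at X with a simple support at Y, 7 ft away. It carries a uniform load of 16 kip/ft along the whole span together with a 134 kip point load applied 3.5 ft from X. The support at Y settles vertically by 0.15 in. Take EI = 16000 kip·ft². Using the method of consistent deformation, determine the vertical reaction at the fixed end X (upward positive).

Remove the prop at Y; the released (primary) structure is a cantilever built in at X.
Downward deflection at the released point Y due to the loads:
  UDL 16: wL⁴/(8EI) = 4802/EI
  point load 134 at a = 3.5: Pa²(3L − a)/(6EI) = 4788/EI
  δ_0 = 9590/EI
Tip deflection under a unit load at Y: L³/(3EI) = 114.3/EI.
With EI = 16000 kip·ft²: δ_0 = 0.59936 ft and δ_{YY} = 0.007146 ft/kip.
Compatibility — the beam at Y must follow the support down by 0.0125 ft: δ_0 − R_Y·δ_{YY} = 0.0125, so R_Y = (0.59936 − 0.0125)/0.007146 = 82.13 kip.
Vertical equilibrium: R_X = ΣP − R_Y = 246 − 82.13 = 163.9 kip.

R_X = 163.9 kip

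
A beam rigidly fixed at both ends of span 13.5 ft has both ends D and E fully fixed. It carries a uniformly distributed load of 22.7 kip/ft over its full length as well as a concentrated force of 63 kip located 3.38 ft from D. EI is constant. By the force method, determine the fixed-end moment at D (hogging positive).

M_D = 464.4 kip·ft

Release both end moments; the primary structure is a simply-supported span DE with redundants M_D and M_E.
On the primary (simply-supported) span, the end slopes from the loading are:
  at D: UDL 22.7: wL³/(24EI) = 2327/EI
  at E: UDL 22.7: wL³/(24EI) = 2327/EI
  at D: point load 63 at a = 3.38: Pab(L + b)/(6LEI) = 628.4/EI
  at E: point load 63 at a = 3.38: Pab(L + a)/(6LEI) = 449.1/EI
  θ_D0 = 2955/EI,  θ_E0 = 2776/EI
Flexibility coefficients: a unit moment at one end gives L/(3EI) there and L/(6EI) at the far end, so f₁₁ = f₂₂ = 4.5/EI and f₁₂ = f₂₁ = 2.25/EI.
Compatibility — zero rotation at each built-in end:
  4.5 M_D + 2.25 M_E = 2955
  2.25 M_D + 4.5 M_E = 2776
Solving the pair gives M_D = 464.4 kip·ft and M_E = 384.7 kip·ft (hogging).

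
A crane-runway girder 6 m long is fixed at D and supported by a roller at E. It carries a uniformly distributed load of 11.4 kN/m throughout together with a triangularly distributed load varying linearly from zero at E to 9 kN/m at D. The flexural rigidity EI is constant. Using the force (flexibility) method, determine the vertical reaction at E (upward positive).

Remove the prop at E; the released (primary) structure is a cantilever built in at D.
Downward deflection at the released point E due to the loads:
  UDL 11.4: wL⁴/(8EI) = 1847/EI
  triangular load, peak 9 at the fixed end: w₀L⁴/(30EI) = 388.8/EI
  δ_0 = 2236/EI
Tip deflection under a unit load at E: L³/(3EI) = 72/EI.
Compatibility at E: δ_0 − R_E·δ_{EE} = 0, so R_E = 2236/72 = 31.05 kN.

R_E = 31.05 kN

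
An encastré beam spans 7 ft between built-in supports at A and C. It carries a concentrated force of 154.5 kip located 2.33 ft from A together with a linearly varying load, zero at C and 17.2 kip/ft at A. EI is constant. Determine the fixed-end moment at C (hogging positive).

M_C = 108 kip·ft

Take the two fixed-end moments M_A, M_C as redundants; the released structure is the simple span AC.
End rotations of the released simple span under the applied load (×1/EI):
  at A: point load 154.5 at a = 2.33: Pab(L + b)/(6LEI) = 467.1/EI
  at C: point load 154.5 at a = 2.33: Pab(L + a)/(6LEI) = 373.5/EI
  at A: triangular load, peak 17.2: w₀L³/(45EI) = 131.1/EI
  at C: triangular load, peak 17.2: 7w₀L³/(360EI) = 114.7/EI
  θ_A0 = 598.2/EI,  θ_C0 = 488.2/EI
Flexibility coefficients: a unit moment at one end gives L/(3EI) there and L/(6EI) at the far end, so f₁₁ = f₂₂ = 2.333/EI and f₁₂ = f₂₁ = 1.167/EI.
Compatibility — zero rotation at each built-in end:
  2.333 M_A + 1.167 M_C = 598.2
  1.167 M_A + 2.333 M_C = 488.2
Solving the pair gives M_A = 202.4 kip·ft and M_C = 108 kip·ft (hogging).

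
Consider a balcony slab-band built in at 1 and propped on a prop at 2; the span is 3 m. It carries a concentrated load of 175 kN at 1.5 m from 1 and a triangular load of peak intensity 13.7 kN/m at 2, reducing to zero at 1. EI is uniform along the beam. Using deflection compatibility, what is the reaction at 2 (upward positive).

R_2 = 65.99 kN

Choose R_2 as the redundant. The primary structure is the cantilever fixed at 1.
Primary-structure tip deflection at 2 by superposition:
  point load 175 at a = 1.5: Pa²(3L − a)/(6EI) = 492.2/EI
  triangular load, peak 13.7 at the free end: 11w₀L⁴/(120EI) = 101.7/EI
  δ_0 = 593.9/EI
Flexibility coefficient — unit upward force at 2: δ_{22} = L³/(3EI) = 9/EI.
Compatibility at 2: δ_0 − R_2·δ_{22} = 0, so R_2 = 593.9/9 = 65.99 kN.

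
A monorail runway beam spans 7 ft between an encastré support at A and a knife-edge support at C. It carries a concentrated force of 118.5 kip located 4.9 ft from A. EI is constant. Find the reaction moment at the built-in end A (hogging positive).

Take the reaction at C as the redundant and release it; the primary structure is a cantilever fixed at A.
Free-end deflection of the primary structure under the applied loading (downward +):
  point load 118.5 at a = 4.9: Pa²(3L − a)/(6EI) = 7635/EI
Flexibility coefficient — unit upward force at C: δ_{CC} = L³/(3EI) = 114.3/EI.
The prop prevents deflection at C: R_C = δ_0/δ_{CC} = 7635/114.3 = 66.77 kip.
Moment equilibrium about A: M_A = Σ(load moments about A) − R_C·L = 580.6 − 66.77×7 = 113.2 kip·ft.

M_A = 113.2 kip·ft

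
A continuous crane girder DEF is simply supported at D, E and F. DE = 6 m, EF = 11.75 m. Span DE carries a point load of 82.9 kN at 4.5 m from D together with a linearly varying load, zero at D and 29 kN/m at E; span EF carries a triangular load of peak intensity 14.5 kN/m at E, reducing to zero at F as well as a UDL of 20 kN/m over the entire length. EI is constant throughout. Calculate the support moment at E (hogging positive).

M_E = 367.9 kN·m

Insert a hinge at E; M_E is the redundant, and each span becomes simply supported.
Discontinuity in slope at E on the released structure — sum the simple-span end rotations:
  span DE: point load 82.9 at a = 4.5: Pab(L + a)/(6LEI) = 163.2/EI
  span DE: triangular load, peak 29: w₀L³/(45EI) = 139.2/EI
  span EF: triangular load, peak 14.5: w₀L³/(45EI) = 522.7/EI
  span EF: UDL 20: wL³/(24EI) = 1352/EI
  relative rotation θ_0 = (302.4 + 1875)/EI = 2177/EI
A unit hogging moment at E produces rotation L₁/(3EI) + L₂/(3EI) = 5.917/EI.
Slope continuity at E: θ_0 = M_E·5.917/EI, so M_E = 2177/5.917 = 367.9 kN·m (hogging).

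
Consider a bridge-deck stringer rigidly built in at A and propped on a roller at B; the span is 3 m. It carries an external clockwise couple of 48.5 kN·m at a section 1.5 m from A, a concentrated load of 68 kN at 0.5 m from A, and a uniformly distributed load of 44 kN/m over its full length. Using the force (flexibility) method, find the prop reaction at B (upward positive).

Remove the prop at B; the released (primary) structure is a cantilever built in at A.
Deflection at B on the released cantilever, summing each load's contribution:
  clockwise couple 48.5 at a = 1.5: M₀a(2L − a)/(2EI) = 163.7/EI
  point load 68 at a = 0.5: Pa²(3L − a)/(6EI) = 24.08/EI
  UDL 44: wL⁴/(8EI) = 445.5/EI
  δ_0 = 633.3/EI
Tip deflection under a unit load at B: L³/(3EI) = 9/EI.
Compatibility at B: δ_0 − R_B·δ_{BB} = 0, so R_B = 633.3/9 = 70.36 kN.

R_B = 70.36 kN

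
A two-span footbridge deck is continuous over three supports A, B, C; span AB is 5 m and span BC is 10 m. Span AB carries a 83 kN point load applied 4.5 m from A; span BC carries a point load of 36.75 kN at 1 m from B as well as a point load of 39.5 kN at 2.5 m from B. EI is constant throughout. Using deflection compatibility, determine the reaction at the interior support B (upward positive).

Take M_B as the redundant. Released structure: two simple spans AB and BC with a hinge at B.
Rotations at B on the released spans (each span's end-slope, ×1/EI):
  span AB: point load 83 at a = 4.5: Pab(L + a)/(6LEI) = 59.14/EI
  span BC: point load 36.75 at a = 1: Pab(L + b)/(6LEI) = 104.7/EI
  span BC: point load 39.5 at a = 2.5: Pab(L + b)/(6LEI) = 216/EI
  relative rotation θ_0 = (59.14 + 320.8)/EI = 379.9/EI
A unit hogging moment at B produces rotation L₁/(3EI) + L₂/(3EI) = 5/EI.
Slope continuity at B: θ_0 = M_B·5/EI, so M_B = 379.9/5 = 75.98 kN·m (hogging).
Span AB, ΣM about A with M_B applied at B: R_B^{AB}·5 = 373.5 + 75.98, so R_B^{AB} = 89.9 kN and R_A = 83 − 89.9 = -6.896 kN.
Span BC, ΣM about C: R_B^{BC}·10 = 627 + 75.98, so R_B^{BC} = 70.3 kN and R_C = 76.25 − 70.3 = 5.952 kN.
R_B = 89.9 + 70.3 = 160.2 kN.

R_B = 160.2 kN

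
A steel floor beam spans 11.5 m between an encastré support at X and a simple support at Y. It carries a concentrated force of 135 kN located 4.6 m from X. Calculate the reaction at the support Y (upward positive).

R_Y = 28.08 kN

Remove the prop at Y; the released (primary) structure is a cantilever built in at X.
Deflection at Y on the released cantilever, summing each load's contribution:
  point load 135 at a = 4.6: Pa²(3L − a)/(6EI) = 14235/EI
Flexibility coefficient — unit upward force at Y: δ_{YY} = L³/(3EI) = 507/EI.
Compatibility at Y: δ_0 − R_Y·δ_{YY} = 0, so R_Y = 14235/507 = 28.08 kN.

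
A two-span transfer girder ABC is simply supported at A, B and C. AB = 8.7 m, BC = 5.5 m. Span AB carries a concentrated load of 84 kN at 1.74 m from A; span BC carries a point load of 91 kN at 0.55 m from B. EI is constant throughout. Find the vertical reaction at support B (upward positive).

R_B = 116.4 kN

Take M_B as the redundant. Released structure: two simple spans AB and BC with a hinge at B.
Discontinuity in slope at B on the released structure — sum the simple-span end rotations:
  span AB: point load 84 at a = 1.74: Pab(L + a)/(6LEI) = 203.5/EI
  span BC: point load 91 at a = 0.55: Pab(L + b)/(6LEI) = 78.45/EI
  relative rotation θ_0 = (203.5 + 78.45)/EI = 281.9/EI
A unit hogging moment at B produces rotation L₁/(3EI) + L₂/(3EI) = 4.733/EI.
Compatibility: M_B·(L₁+L₂)/(3EI) = θ_0, giving M_B = 59.56 kN·m (hogging).
Span AB, ΣM about A with M_B applied at B: R_B^{AB}·8.7 = 146.2 + 59.56, so R_B^{AB} = 23.65 kN and R_A = 84 − 23.65 = 60.35 kN.
Span BC, ΣM about C: R_B^{BC}·5.5 = 450.4 + 59.56, so R_B^{BC} = 92.73 kN and R_C = 91 − 92.73 = -1.729 kN.
R_B = 23.65 + 92.73 = 116.4 kN.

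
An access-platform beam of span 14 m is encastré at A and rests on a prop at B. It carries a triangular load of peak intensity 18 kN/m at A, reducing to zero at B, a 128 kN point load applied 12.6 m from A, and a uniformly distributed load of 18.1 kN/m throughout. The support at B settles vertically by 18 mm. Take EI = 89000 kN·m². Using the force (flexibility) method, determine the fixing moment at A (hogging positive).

Take the reaction at B as the redundant and release it; the primary structure is a cantilever fixed at A.
Free-end deflection of the primary structure under the applied loading (downward +):
  triangular load, peak 18 at the fixed end: w₀L⁴/(30EI) = 23050/EI
  point load 128 at a = 12.6: Pa²(3L − a)/(6EI) = 99574/EI
  UDL 18.1: wL⁴/(8EI) = 86916/EI
  δ_0 = 209540/EI
Flexibility coefficient — unit upward force at B: δ_{BB} = L³/(3EI) = 914.7/EI.
With EI = 89000 kN·m²: δ_0 = 2.3544 m and δ_{BB} = 0.010277 m/kN.
Compatibility — the beam at B must follow the support down by 0.018 m: δ_0 − R_B·δ_{BB} = 0.018, so R_B = (2.3544 − 0.018)/0.010277 = 227.3 kN.
Moment equilibrium about A: M_A = Σ(load moments about A) − R_B·L = 3975 − 227.3×14 = 791.9 kN·m.

M_A = 791.9 kN·m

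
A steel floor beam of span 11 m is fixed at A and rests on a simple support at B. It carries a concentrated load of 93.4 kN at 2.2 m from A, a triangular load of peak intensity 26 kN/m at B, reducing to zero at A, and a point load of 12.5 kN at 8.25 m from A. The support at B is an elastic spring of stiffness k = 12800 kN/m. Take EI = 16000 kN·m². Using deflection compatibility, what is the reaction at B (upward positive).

Remove the prop at B; the released (primary) structure is a cantilever built in at A.
Free-end deflection of the primary structure under the applied loading (downward +):
  point load 93.4 at a = 2.2: Pa²(3L − a)/(6EI) = 2321/EI
  triangular load, peak 26 at the free end: 11w₀L⁴/(120EI) = 34894/EI
  point load 12.5 at a = 8.25: Pa²(3L − a)/(6EI) = 3509/EI
  δ_0 = 40724/EI
Tip deflection under a unit load at B: L³/(3EI) = 443.7/EI.
With EI = 16000 kN·m²: δ_0 = 2.5453 m and δ_{BB} = 0.027729 m/kN.
Compatibility — the spring shortens by R_B/k under the reaction it provides: δ_0 − R_B·δ_{BB} = R_B/k. With 1/k = 0.000078 m/kN, R_B = δ_0 / (δ_{BB} + 1/k) = 2.5453 / (0.027729 + 0.000078) = 91.53 kN.

R_B = 91.53 kN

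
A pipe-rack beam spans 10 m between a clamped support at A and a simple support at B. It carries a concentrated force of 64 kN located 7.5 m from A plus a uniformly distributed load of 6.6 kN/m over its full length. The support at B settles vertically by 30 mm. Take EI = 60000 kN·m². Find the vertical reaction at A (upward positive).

R_A = 70.15 kN

Release the roller at B. Primary structure: cantilever fixed at A.
Primary-structure tip deflection at B by superposition:
  point load 64 at a = 7.5: Pa²(3L − a)/(6EI) = 13500/EI
  UDL 6.6: wL⁴/(8EI) = 8250/EI
  δ_0 = 21750/EI
Flexibility coefficient — unit upward force at B: δ_{BB} = L³/(3EI) = 333.3/EI.
With EI = 60000 kN·m²: δ_0 = 0.3625 m and δ_{BB} = 0.005556 m/kN.
Compatibility — the beam at B must follow the support down by 0.03 m: δ_0 − R_B·δ_{BB} = 0.03, so R_B = (0.3625 − 0.03)/0.005556 = 59.85 kN.
Vertical equilibrium: R_A = ΣP − R_B = 130 − 59.85 = 70.15 kN.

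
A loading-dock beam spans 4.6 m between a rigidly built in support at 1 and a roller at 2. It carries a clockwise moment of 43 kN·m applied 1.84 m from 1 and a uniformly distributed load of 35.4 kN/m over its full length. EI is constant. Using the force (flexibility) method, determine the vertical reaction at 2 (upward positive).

R_2 = 70.04 kN

Take the reaction at 2 as the redundant and release it; the primary structure is a cantilever fixed at 1.
Free-end deflection of the primary structure under the applied loading (downward +):
  clockwise couple 43 at a = 1.84: M₀a(2L − a)/(2EI) = 291.2/EI
  UDL 35.4: wL⁴/(8EI) = 1981/EI
  δ_0 = 2272/EI
Flexibility coefficient — unit upward force at 2: δ_{22} = L³/(3EI) = 32.45/EI.
Compatibility at 2: δ_0 − R_2·δ_{22} = 0, so R_2 = 2272/32.45 = 70.04 kN.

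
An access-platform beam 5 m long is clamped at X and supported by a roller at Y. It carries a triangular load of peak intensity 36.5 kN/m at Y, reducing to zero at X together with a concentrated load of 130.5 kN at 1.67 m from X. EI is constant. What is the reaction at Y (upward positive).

Remove the prop at Y; the released (primary) structure is a cantilever built in at X.
Primary-structure tip deflection at Y by superposition:
  triangular load, peak 36.5 at the free end: 11w₀L⁴/(120EI) = 2091/EI
  point load 130.5 at a = 1.67: Pa²(3L − a)/(6EI) = 808.6/EI
  δ_0 = 2900/EI
Flexibility coefficient — unit upward force at Y: δ_{YY} = L³/(3EI) = 41.67/EI.
The prop prevents deflection at Y: R_Y = δ_0/δ_{YY} = 2900/41.67 = 69.59 kN.

R_Y = 69.59 kN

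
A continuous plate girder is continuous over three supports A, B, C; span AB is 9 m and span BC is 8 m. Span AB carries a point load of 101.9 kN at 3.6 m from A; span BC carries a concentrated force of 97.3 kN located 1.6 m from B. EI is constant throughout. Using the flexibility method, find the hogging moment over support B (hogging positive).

Release continuity at B by inserting a hinge; the redundant is the internal moment M_B. The primary structure is two simply-supported spans AB and BC.
End slopes at the hinge B, treating each span as simply supported:
  span AB: point load 101.9 at a = 3.6: Pab(L + a)/(6LEI) = 462.2/EI
  span BC: point load 97.3 at a = 1.6: Pab(L + b)/(6LEI) = 298.9/EI
  relative rotation θ_0 = (462.2 + 298.9)/EI = 761.1/EI
A unit hogging moment at B produces rotation L₁/(3EI) + L₂/(3EI) = 5.667/EI.
Compatibility: M_B·(L₁+L₂)/(3EI) = θ_0, giving M_B = 134.3 kN·m (hogging).

M_B = 134.3 kN·m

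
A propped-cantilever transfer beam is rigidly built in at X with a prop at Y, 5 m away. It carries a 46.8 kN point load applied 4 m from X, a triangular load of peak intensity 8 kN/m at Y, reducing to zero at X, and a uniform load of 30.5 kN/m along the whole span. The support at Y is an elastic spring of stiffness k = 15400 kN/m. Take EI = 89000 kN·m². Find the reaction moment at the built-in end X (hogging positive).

Release the roller at Y. Primary structure: cantilever fixed at X.
Downward deflection at the released point Y due to the loads:
  point load 46.8 at a = 4: Pa²(3L − a)/(6EI) = 1373/EI
  triangular load, peak 8 at the free end: 11w₀L⁴/(120EI) = 458.3/EI
  UDL 30.5: wL⁴/(8EI) = 2383/EI
  δ_0 = 4214/EI
Tip deflection under a unit load at Y: L³/(3EI) = 41.67/EI.
With EI = 89000 kN·m²: δ_0 = 0.047348 m and δ_{YY} = 0.000468 m/kN.
Compatibility — the spring shortens by R_Y/k under the reaction it provides: δ_0 − R_Y·δ_{YY} = R_Y/k. With 1/k = 0.000065 m/kN, R_Y = δ_0 / (δ_{YY} + 1/k) = 0.047348 / (0.000468 + 0.000065) = 88.82 kN.
Moment equilibrium about X: M_X = Σ(load moments about X) − R_Y·L = 635.1 − 88.82×5 = 191 kN·m.

M_X = 191 kN·m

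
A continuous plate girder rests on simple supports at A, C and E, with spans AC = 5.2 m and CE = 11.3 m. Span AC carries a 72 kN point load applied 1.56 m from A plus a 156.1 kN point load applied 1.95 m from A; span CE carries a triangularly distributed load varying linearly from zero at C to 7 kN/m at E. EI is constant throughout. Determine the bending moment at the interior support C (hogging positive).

Release continuity at C by inserting a hinge; the redundant is the internal moment M_C. The primary structure is two simply-supported spans AC and CE.
Rotations at C on the released spans (each span's end-slope, ×1/EI):
  span AC: point load 72 at a = 1.56: Pab(L + a)/(6LEI) = 88.58/EI
  span AC: point load 156.1 at a = 1.95: Pab(L + a)/(6LEI) = 226.7/EI
  span CE: triangular load, peak 7: 7w₀L³/(360EI) = 196.4/EI
  relative rotation θ_0 = (315.3 + 196.4)/EI = 511.7/EI
A unit hogging moment at C produces rotation L₁/(3EI) + L₂/(3EI) = 5.5/EI.
Compatibility: M_C·(L₁+L₂)/(3EI) = θ_0, giving M_C = 93.03 kN·m (hogging).

M_C = 93.03 kN·m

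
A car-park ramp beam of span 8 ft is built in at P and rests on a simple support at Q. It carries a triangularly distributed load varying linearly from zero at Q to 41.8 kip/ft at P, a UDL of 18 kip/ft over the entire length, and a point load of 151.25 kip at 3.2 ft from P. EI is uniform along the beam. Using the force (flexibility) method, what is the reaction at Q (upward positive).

Remove the prop at Q; the released (primary) structure is a cantilever built in at P.
Downward deflection at the released point Q due to the loads:
  triangular load, peak 41.8 at the fixed end: w₀L⁴/(30EI) = 5707/EI
  UDL 18: wL⁴/(8EI) = 9216/EI
  point load 151.25 at a = 3.2: Pa²(3L − a)/(6EI) = 5369/EI
  δ_0 = 20292/EI
Tip deflection under a unit load at Q: L³/(3EI) = 170.7/EI.
The prop prevents deflection at Q: R_Q = δ_0/δ_{QQ} = 20292/170.7 = 118.9 kip.

R_Q = 118.9 kip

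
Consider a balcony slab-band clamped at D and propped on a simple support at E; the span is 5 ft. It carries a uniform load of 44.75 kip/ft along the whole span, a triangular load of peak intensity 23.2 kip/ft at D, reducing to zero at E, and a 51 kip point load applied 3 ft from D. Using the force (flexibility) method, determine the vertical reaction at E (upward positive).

Take the reaction at E as the redundant and release it; the primary structure is a cantilever fixed at D.
Primary-structure tip deflection at E by superposition:
  UDL 44.75: wL⁴/(8EI) = 3496/EI
  triangular load, peak 23.2 at the fixed end: w₀L⁴/(30EI) = 483.3/EI
  point load 51 at a = 3: Pa²(3L − a)/(6EI) = 918/EI
  δ_0 = 4897/EI
Flexibility coefficient — unit upward force at E: δ_{EE} = L³/(3EI) = 41.67/EI.
Compatibility at E: δ_0 − R_E·δ_{EE} = 0, so R_E = 4897/41.67 = 117.5 kip.

R_E = 117.5 kip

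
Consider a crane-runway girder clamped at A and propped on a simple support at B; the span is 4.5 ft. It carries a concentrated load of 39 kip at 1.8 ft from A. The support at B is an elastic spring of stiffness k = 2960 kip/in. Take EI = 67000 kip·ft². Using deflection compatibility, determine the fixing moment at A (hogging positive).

Remove the prop at B; the released (primary) structure is a cantilever built in at A.
Free-end deflection of the primary structure under the applied loading (downward +):
  point load 39 at a = 1.8: Pa²(3L − a)/(6EI) = 246.4/EI
Flexibility coefficient — unit upward force at B: δ_{BB} = L³/(3EI) = 30.38/EI.
With EI = 67000 kip·ft²: δ_0 = 0.003678 ft and δ_{BB} = 0.000453 ft/kip.
Compatibility — the spring shortens by R_B/k under the reaction it provides: δ_0 − R_B·δ_{BB} = R_B/k. With 1/k = 1/(2960×12) ft/kip = 0.000028 ft/kip, R_B = δ_0 / (δ_{BB} + 1/k) = 0.003678 / (0.000453 + 0.000028) = 7.638 kip.
Moment equilibrium about A: M_A = Σ(load moments about A) − R_B·L = 70.2 − 7.638×4.5 = 35.83 kip·ft.

M_A = 35.83 kip·ft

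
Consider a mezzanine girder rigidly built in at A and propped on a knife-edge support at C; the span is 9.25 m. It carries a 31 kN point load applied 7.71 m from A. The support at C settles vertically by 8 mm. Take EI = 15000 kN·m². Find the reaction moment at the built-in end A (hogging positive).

Release the roller at C. Primary structure: cantilever fixed at A.
Deflection at C on the released cantilever, summing each load's contribution:
  point load 31 at a = 7.71: Pa²(3L − a)/(6EI) = 6155/EI
Flexibility coefficient — unit upward force at C: δ_{CC} = L³/(3EI) = 263.8/EI.
With EI = 15000 kN·m²: δ_0 = 0.41032 m and δ_{CC} = 0.017588 m/kN.
Compatibility — the beam at C must follow the support down by 0.008 m: δ_0 − R_C·δ_{CC} = 0.008, so R_C = (0.41032 − 0.008)/0.017588 = 22.88 kN.
Moment equilibrium about A: M_A = Σ(load moments about A) − R_C·L = 239 − 22.88×9.25 = 27.42 kN·m.

M_A = 27.42 kN·m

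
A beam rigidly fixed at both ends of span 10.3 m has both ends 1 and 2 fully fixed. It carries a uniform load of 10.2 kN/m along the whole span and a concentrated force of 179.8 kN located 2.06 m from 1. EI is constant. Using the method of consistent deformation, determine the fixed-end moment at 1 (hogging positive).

M_1 = 327.2 kN·m

Take the two fixed-end moments M_1, M_2 as redundants; the released structure is the simple span 12.
Simple-span end rotations at 1 and 2 under the given loads:
  at 1: UDL 10.2: wL³/(24EI) = 464.4/EI
  at 2: UDL 10.2: wL³/(24EI) = 464.4/EI
  at 1: point load 179.8 at a = 2.06: Pab(L + b)/(6LEI) = 915.6/EI
  at 2: point load 179.8 at a = 2.06: Pab(L + a)/(6LEI) = 610.4/EI
  θ_10 = 1380/EI,  θ_20 = 1075/EI
Flexibility coefficients: a unit moment at one end gives L/(3EI) there and L/(6EI) at the far end, so f₁₁ = f₂₂ = 3.433/EI and f₁₂ = f₂₁ = 1.717/EI.
Compatibility — zero rotation at each built-in end:
  3.433 M_1 + 1.717 M_2 = 1380
  1.717 M_1 + 3.433 M_2 = 1075
Solving the pair gives M_1 = 327.2 kN·m and M_2 = 149.4 kN·m (hogging).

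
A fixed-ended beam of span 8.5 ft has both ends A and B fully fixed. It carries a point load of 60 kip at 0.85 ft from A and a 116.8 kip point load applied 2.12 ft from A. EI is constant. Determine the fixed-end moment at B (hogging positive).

Release both end moments; the primary structure is a simply-supported span AB with redundants M_A and M_B.
Simple-span end rotations at A and B under the given loads:
  at A: point load 60 at a = 0.85: Pab(L + b)/(6LEI) = 123.5/EI
  at B: point load 60 at a = 0.85: Pab(L + a)/(6LEI) = 71.53/EI
  at A: point load 116.8 at a = 2.12: Pab(L + b)/(6LEI) = 460.9/EI
  at B: point load 116.8 at a = 2.12: Pab(L + a)/(6LEI) = 329/EI
  θ_A0 = 584.5/EI,  θ_B0 = 400.5/EI
Flexibility coefficients: a unit moment at one end gives L/(3EI) there and L/(6EI) at the far end, so f₁₁ = f₂₂ = 2.833/EI and f₁₂ = f₂₁ = 1.417/EI.
Compatibility — zero rotation at each built-in end:
  2.833 M_A + 1.417 M_B = 584.5
  1.417 M_A + 2.833 M_B = 400.5
Solving the pair gives M_A = 180.8 kip·ft and M_B = 50.95 kip·ft (hogging).

M_B = 50.95 kip·ft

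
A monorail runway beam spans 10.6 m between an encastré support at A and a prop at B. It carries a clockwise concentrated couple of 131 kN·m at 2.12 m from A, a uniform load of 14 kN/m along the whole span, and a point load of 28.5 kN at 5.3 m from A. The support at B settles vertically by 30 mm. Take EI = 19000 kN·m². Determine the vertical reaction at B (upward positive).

Choose R_B as the redundant. The primary structure is the cantilever fixed at A.
Free-end deflection of the primary structure under the applied loading (downward +):
  clockwise couple 131 at a = 2.12: M₀a(2L − a)/(2EI) = 2649/EI
  UDL 14: wL⁴/(8EI) = 22093/EI
  point load 28.5 at a = 5.3: Pa²(3L − a)/(6EI) = 3536/EI
  δ_0 = 28279/EI
Tip deflection under a unit load at B: L³/(3EI) = 397/EI.
With EI = 19000 kN·m²: δ_0 = 1.4883 m and δ_{BB} = 0.020895 m/kN.
Compatibility — the beam at B must follow the support down by 0.03 m: δ_0 − R_B·δ_{BB} = 0.03, so R_B = (1.4883 − 0.03)/0.020895 = 69.79 kN.

R_B = 69.79 kN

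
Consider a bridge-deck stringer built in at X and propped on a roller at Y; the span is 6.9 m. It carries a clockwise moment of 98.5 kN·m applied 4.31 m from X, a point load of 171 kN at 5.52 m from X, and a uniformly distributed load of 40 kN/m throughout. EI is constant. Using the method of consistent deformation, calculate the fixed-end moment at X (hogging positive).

M_X = 322.9 kN·m

Release the roller at Y. Primary structure: cantilever fixed at X.
Downward deflection at the released point Y due to the loads:
  clockwise couple 98.5 at a = 4.31: M₀a(2L − a)/(2EI) = 2014/EI
  point load 171 at a = 5.52: Pa²(3L − a)/(6EI) = 13182/EI
  UDL 40: wL⁴/(8EI) = 11334/EI
  δ_0 = 26530/EI
Flexibility coefficient — unit upward force at Y: δ_{YY} = L³/(3EI) = 109.5/EI.
Compatibility at Y: δ_0 − R_Y·δ_{YY} = 0, so R_Y = 26530/109.5 = 242.3 kN.
Moment equilibrium about X: M_X = Σ(load moments about X) − R_Y·L = 1995 − 242.3×6.9 = 322.9 kN·m.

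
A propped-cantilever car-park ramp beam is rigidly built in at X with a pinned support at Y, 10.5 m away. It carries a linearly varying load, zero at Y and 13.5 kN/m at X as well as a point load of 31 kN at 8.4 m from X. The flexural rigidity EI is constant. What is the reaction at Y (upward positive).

Take the reaction at Y as the redundant and release it; the primary structure is a cantilever fixed at X.
Primary-structure tip deflection at Y by superposition:
  triangular load, peak 13.5 at the fixed end: w₀L⁴/(30EI) = 5470/EI
  point load 31 at a = 8.4: Pa²(3L − a)/(6EI) = 8421/EI
  δ_0 = 13891/EI
Tip deflection under a unit load at Y: L³/(3EI) = 385.9/EI.
Compatibility at Y: δ_0 − R_Y·δ_{YY} = 0, so R_Y = 13891/385.9 = 36 kN.

R_Y = 36 kN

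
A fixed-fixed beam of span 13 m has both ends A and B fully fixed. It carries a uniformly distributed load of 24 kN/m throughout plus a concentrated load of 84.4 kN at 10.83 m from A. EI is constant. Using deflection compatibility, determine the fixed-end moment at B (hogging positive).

M_B = 465.1 kN·m

Release both end moments; the primary structure is a simply-supported span AB with redundants M_A and M_B.
End rotations of the released simple span under the applied load (×1/EI):
  at A: UDL 24: wL³/(24EI) = 2197/EI
  at B: UDL 24: wL³/(24EI) = 2197/EI
  at A: point load 84.4 at a = 10.83: Pab(L + b)/(6LEI) = 385.8/EI
  at B: point load 84.4 at a = 10.83: Pab(L + a)/(6LEI) = 606/EI
  θ_A0 = 2583/EI,  θ_B0 = 2803/EI
Flexibility coefficients: a unit moment at one end gives L/(3EI) there and L/(6EI) at the far end, so f₁₁ = f₂₂ = 4.333/EI and f₁₂ = f₂₁ = 2.167/EI.
Compatibility — zero rotation at each built-in end:
  4.333 M_A + 2.167 M_B = 2583
  2.167 M_A + 4.333 M_B = 2803
Solving the pair gives M_A = 363.5 kN·m and M_B = 465.1 kN·m (hogging).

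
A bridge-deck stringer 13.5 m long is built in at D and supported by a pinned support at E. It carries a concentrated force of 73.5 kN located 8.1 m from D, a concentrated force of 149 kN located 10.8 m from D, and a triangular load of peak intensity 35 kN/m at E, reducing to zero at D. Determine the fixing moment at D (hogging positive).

Remove the prop at E; the released (primary) structure is a cantilever built in at D.
Free-end deflection of the primary structure under the applied loading (downward +):
  point load 73.5 at a = 8.1: Pa²(3L − a)/(6EI) = 26041/EI
  point load 149 at a = 10.8: Pa²(3L − a)/(6EI) = 86028/EI
  triangular load, peak 35 at the free end: 11w₀L⁴/(120EI) = 106565/EI
  δ_0 = 218633/EI
Flexibility coefficient — unit upward force at E: δ_{EE} = L³/(3EI) = 820.1/EI.
The prop prevents deflection at E: R_E = δ_0/δ_{EE} = 218633/820.1 = 266.6 kN.
Moment equilibrium about D: M_D = Σ(load moments about D) − R_E·L = 4331 − 266.6×13.5 = 731.9 kN·m.

M_D = 731.9 kN·m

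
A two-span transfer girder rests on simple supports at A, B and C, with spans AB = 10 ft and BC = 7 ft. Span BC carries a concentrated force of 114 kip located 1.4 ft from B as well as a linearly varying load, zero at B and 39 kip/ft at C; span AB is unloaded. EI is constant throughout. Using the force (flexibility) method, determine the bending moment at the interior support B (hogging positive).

Insert a hinge at B; M_B is the redundant, and each span becomes simply supported.
End slopes at the hinge B, treating each span as simply supported:
  span BC: point load 114 at a = 1.4: Pab(L + b)/(6LEI) = 268.1/EI
  span BC: triangular load, peak 39: 7w₀L³/(360EI) = 260.1/EI
  relative rotation θ_0 = (0 + 528.2)/EI = 528.2/EI
A unit hogging moment at B produces rotation L₁/(3EI) + L₂/(3EI) = 5.667/EI.
Slope continuity at B: θ_0 = M_B·5.667/EI, so M_B = 528.2/5.667 = 93.22 kip·ft (hogging).

M_B = 93.22 kip·ft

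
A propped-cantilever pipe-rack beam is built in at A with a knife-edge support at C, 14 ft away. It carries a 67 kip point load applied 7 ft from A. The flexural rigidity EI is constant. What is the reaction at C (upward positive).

R_C = 20.94 kip

Choose R_C as the redundant. The primary structure is the cantilever fixed at A.
Free-end deflection of the primary structure under the applied loading (downward +):
  point load 67 at a = 7: Pa²(3L − a)/(6EI) = 19151/EI
Tip deflection under a unit load at C: L³/(3EI) = 914.7/EI.
Compatibility at C: δ_0 − R_C·δ_{CC} = 0, so R_C = 19151/914.7 = 20.94 kip.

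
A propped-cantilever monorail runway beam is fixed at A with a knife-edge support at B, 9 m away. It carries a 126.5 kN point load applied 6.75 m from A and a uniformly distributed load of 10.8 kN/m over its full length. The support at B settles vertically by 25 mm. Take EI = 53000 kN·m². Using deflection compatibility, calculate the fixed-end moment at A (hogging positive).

M_A = 291.8 kN·m

Choose R_B as the redundant. The primary structure is the cantilever fixed at A.
Free-end deflection of the primary structure under the applied loading (downward +):
  point load 126.5 at a = 6.75: Pa²(3L − a)/(6EI) = 19452/EI
  UDL 10.8: wL⁴/(8EI) = 8857/EI
  δ_0 = 28310/EI
Tip deflection under a unit load at B: L³/(3EI) = 243/EI.
With EI = 53000 kN·m²: δ_0 = 0.53415 m and δ_{BB} = 0.004585 m/kN.
Compatibility — the beam at B must follow the support down by 0.025 m: δ_0 − R_B·δ_{BB} = 0.025, so R_B = (0.53415 − 0.025)/0.004585 = 111 kN.
Moment equilibrium about A: M_A = Σ(load moments about A) − R_B·L = 1291 − 111×9 = 291.8 kN·m.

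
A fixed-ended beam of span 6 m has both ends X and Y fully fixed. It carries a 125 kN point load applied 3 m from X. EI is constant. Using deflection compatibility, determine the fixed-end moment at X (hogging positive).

M_X = 93.75 kN·m

Release both end moments; the primary structure is a simply-supported span XY with redundants M_X and M_Y.
On the primary (simply-supported) span, the end slopes from the loading are:
  at X: point load 125 at a = 3: Pab(L + b)/(6LEI) = 281.2/EI
  at Y: point load 125 at a = 3: Pab(L + a)/(6LEI) = 281.2/EI
  θ_X0 = 281.2/EI,  θ_Y0 = 281.2/EI
Flexibility coefficients: a unit moment at one end gives L/(3EI) there and L/(6EI) at the far end, so f₁₁ = f₂₂ = 2/EI and f₁₂ = f₂₁ = 1/EI.
Compatibility — zero rotation at each built-in end:
  2 M_X + 1 M_Y = 281.2
  1 M_X + 2 M_Y = 281.2
Solving the pair gives M_X = 93.75 kN·m and M_Y = 93.75 kN·m (hogging).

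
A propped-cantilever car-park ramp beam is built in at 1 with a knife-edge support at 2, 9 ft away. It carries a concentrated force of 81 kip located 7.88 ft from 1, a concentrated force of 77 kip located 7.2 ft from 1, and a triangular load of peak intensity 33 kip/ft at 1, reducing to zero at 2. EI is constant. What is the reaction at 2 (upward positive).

Release the roller at 2. Primary structure: cantilever fixed at 1.
Primary-structure tip deflection at 2 by superposition:
  point load 81 at a = 7.88: Pa²(3L − a)/(6EI) = 16028/EI
  point load 77 at a = 7.2: Pa²(3L − a)/(6EI) = 13173/EI
  triangular load, peak 33 at the fixed end: w₀L⁴/(30EI) = 7217/EI
  δ_0 = 36417/EI
Tip deflection under a unit load at 2: L³/(3EI) = 243/EI.
Compatibility at 2: δ_0 − R_2·δ_{22} = 0, so R_2 = 36417/243 = 149.9 kip.

R_2 = 149.9 kip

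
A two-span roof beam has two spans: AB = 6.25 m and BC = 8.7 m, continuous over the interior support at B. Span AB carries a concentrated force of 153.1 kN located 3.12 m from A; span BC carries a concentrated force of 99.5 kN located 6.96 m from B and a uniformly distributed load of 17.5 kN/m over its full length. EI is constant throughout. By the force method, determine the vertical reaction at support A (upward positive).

R_A = 41.52 kN

Take M_B as the redundant. Released structure: two simple spans AB and BC with a hinge at B.
End slopes at the hinge B, treating each span as simply supported:
  span AB: point load 153.1 at a = 3.12: Pab(L + a)/(6LEI) = 373.6/EI
  span BC: point load 99.5 at a = 6.96: Pab(L + b)/(6LEI) = 241/EI
  span BC: UDL 17.5: wL³/(24EI) = 480.2/EI
  relative rotation θ_0 = (373.6 + 721.2)/EI = 1095/EI
A unit hogging moment at B produces rotation L₁/(3EI) + L₂/(3EI) = 4.983/EI.
Slope continuity at B: θ_0 = M_B·4.983/EI, so M_B = 1095/4.983 = 219.7 kN·m (hogging).
Span AB, ΣM about A with M_B applied at B: R_B^{AB}·6.25 = 477.7 + 219.7, so R_B^{AB} = 111.6 kN and R_A = 153.1 − 111.6 = 41.52 kN.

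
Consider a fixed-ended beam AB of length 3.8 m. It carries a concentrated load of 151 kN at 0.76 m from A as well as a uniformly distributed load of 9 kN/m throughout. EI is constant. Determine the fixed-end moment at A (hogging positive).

M_A = 84.28 kN·m

Take the two fixed-end moments M_A, M_B as redundants; the released structure is the simple span AB.
Simple-span end rotations at A and B under the given loads:
  at A: point load 151 at a = 0.76: Pab(L + b)/(6LEI) = 104.7/EI
  at B: point load 151 at a = 0.76: Pab(L + a)/(6LEI) = 69.77/EI
  at A: UDL 9: wL³/(24EI) = 20.58/EI
  at B: UDL 9: wL³/(24EI) = 20.58/EI
  θ_A0 = 125.2/EI,  θ_B0 = 90.35/EI
Flexibility coefficients: a unit moment at one end gives L/(3EI) there and L/(6EI) at the far end, so f₁₁ = f₂₂ = 1.267/EI and f₁₂ = f₂₁ = 0.6333/EI.
Compatibility — zero rotation at each built-in end:
  1.267 M_A + 0.6333 M_B = 125.2
  0.6333 M_A + 1.267 M_B = 90.35
Solving the pair gives M_A = 84.28 kN·m and M_B = 29.19 kN·m (hogging).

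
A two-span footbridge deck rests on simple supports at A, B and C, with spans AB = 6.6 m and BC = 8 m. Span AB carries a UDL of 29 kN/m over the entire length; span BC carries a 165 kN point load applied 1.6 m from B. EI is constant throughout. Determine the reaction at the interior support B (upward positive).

Insert a hinge at B; M_B is the redundant, and each span becomes simply supported.
Discontinuity in slope at B on the released structure — sum the simple-span end rotations:
  span AB: UDL 29: wL³/(24EI) = 347.4/EI
  span BC: point load 165 at a = 1.6: Pab(L + b)/(6LEI) = 506.9/EI
  relative rotation θ_0 = (347.4 + 506.9)/EI = 854.3/EI
A unit hogging moment at B produces rotation L₁/(3EI) + L₂/(3EI) = 4.867/EI.
Compatibility: M_B·(L₁+L₂)/(3EI) = θ_0, giving M_B = 175.5 kN·m (hogging).
Span AB, ΣM about A with M_B applied at B: R_B^{AB}·6.6 = 631.6 + 175.5, so R_B^{AB} = 122.3 kN and R_A = 191.4 − 122.3 = 69.1 kN.
Span BC, ΣM about C: R_B^{BC}·8 = 1056 + 175.5, so R_B^{BC} = 153.9 kN and R_C = 165 − 153.9 = 11.06 kN.
R_B = 122.3 + 153.9 = 276.2 kN.

R_B = 276.2 kN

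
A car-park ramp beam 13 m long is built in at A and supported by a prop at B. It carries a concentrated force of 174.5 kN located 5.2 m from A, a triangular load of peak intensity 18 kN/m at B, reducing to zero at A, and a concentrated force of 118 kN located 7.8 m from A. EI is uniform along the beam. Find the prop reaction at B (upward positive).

Take the reaction at B as the redundant and release it; the primary structure is a cantilever fixed at A.
Free-end deflection of the primary structure under the applied loading (downward +):
  point load 174.5 at a = 5.2: Pa²(3L − a)/(6EI) = 26581/EI
  triangular load, peak 18 at the free end: 11w₀L⁴/(120EI) = 47126/EI
  point load 118 at a = 7.8: Pa²(3L − a)/(6EI) = 37331/EI
  δ_0 = 111038/EI
Flexibility coefficient — unit upward force at B: δ_{BB} = L³/(3EI) = 732.3/EI.
The prop prevents deflection at B: R_B = δ_0/δ_{BB} = 111038/732.3 = 151.6 kN.

R_B = 151.6 kN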